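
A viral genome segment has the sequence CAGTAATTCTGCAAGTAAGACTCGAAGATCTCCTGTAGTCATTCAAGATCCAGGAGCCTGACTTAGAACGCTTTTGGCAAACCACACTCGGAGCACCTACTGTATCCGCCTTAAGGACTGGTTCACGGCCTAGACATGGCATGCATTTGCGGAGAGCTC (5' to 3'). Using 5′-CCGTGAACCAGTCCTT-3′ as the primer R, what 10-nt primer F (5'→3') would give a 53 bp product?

The reverse primer's reverse complement AAGGACTGGTTCACGG matches the template at positions 113–128, so the product ends at position 128.
A 53 bp product then starts at position 128 − 53 + 1 = 76.
The forward primer is identical to the top strand there: GGCAAACCAC.

5'-GGCAAACCAC-3'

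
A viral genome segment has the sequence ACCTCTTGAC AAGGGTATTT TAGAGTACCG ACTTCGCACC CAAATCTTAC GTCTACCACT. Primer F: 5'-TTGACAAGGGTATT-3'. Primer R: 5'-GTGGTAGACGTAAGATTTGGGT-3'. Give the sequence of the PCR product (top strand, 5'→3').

5'-TTGACAAGGGTATTTTAGAGTACCGACTTCGCACCCAAATCTTACGTCTACCAC-3'

The forward primer matches the template at positions 6–19.
Taking the reverse complement of GTGGTAGACGTAAGATTTGGGT gives ACCCAAATCTTACGTCTACCAC, found at positions 38–59 on the template; the primer anneals here to the top strand with its 3' end pointing upstream.
The product is the template from position 6 through 59 (54 bp).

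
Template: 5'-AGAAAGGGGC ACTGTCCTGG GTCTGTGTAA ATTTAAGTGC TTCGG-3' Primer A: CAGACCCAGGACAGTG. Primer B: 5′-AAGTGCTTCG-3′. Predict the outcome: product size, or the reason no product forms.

No product — the primers' 3' ends point away from each other.

Primer A (CAGACCCAGGACAGTG) has reverse complement CACTGTCCTGGGTCTG, which matches the top strand at positions 10–25; primer A anneals to the top strand there with its 3' end pointing upstream toward position 10.
Primer B (AAGTGCTTCG) matches the top strand directly at positions 35–44; it anneals to the bottom strand with its 3' end pointing downstream toward position 44.
The 3' ends diverge (primer A extends toward position 1, primer B toward position 45), so the primers never converge on a shared product.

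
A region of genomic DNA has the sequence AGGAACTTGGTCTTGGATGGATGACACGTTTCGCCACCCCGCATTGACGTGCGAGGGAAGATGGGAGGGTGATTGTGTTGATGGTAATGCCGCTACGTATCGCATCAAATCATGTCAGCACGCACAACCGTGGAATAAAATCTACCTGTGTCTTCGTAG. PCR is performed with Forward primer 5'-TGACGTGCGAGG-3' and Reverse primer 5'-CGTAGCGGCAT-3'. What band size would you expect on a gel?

Scanning the template, TGACGTGCGAGG occurs at positions 45–56; this primer anneals to the bottom strand there with its 3' end pointing downstream.
The reverse primer's reverse complement is ATGCCGCTACG, which matches the template at positions 87–97.
Product length = (reverse-primer end) − (forward-primer start) + 1 = 97 − 45 + 1 = 53 bp.

53 bp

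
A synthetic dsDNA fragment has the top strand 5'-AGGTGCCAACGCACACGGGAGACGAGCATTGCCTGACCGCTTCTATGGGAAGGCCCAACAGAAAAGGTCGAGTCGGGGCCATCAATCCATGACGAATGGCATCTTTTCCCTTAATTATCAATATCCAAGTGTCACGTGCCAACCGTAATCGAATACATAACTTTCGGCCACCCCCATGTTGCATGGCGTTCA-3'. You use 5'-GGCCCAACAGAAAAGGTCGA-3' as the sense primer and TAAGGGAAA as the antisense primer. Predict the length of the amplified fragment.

The forward primer matches the template at positions 52–71.
Reverse complement of the reverse primer: TTTCCCTTA. This occurs on the top strand at positions 105–113.
The product runs from position 52 to position 113, so its length is 113 − 52 + 1 = 62 bp.

62 bp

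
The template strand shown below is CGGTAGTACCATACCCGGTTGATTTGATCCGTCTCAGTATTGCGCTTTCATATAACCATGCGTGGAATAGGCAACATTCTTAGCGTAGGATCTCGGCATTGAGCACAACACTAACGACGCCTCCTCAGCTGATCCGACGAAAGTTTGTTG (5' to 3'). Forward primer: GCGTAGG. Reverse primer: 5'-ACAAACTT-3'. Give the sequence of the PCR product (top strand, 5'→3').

5'-GCGTAGGATCTCGGCATTGAGCACAACACTAACGACGCCTCCTCAGCTGATCCGACGAAAGTTTGT-3'

The forward primer matches the template at positions 83–89.
Reverse complement of the reverse primer: AAGTTTGT. This occurs on the top strand at positions 141–148.
The product is the template from position 83 through 148 (66 bp).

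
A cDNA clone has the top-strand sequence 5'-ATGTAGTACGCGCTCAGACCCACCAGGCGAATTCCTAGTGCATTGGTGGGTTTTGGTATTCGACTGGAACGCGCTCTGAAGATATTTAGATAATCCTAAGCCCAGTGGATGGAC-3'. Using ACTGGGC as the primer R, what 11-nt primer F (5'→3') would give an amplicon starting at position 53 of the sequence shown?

5'-TTGGTATTCGA-3'

The reverse primer's reverse complement GCCCAGT matches the template at positions 100–106; the product starts at position 53.
The forward primer is identical to the top strand over positions 53–63: TTGGTATTCGA.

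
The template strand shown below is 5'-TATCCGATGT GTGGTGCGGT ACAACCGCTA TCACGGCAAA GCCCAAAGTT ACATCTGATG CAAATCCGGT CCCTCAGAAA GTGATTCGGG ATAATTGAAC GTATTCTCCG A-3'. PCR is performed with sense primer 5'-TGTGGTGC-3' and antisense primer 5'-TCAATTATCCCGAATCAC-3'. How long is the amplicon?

89 bp

The forward primer matches the template at positions 10–17.
Reverse complement of the reverse primer: GTGATTCGGGATAATTGA. This occurs on the top strand at positions 81–98.
Amplicon spans positions 10–98: 89 bp.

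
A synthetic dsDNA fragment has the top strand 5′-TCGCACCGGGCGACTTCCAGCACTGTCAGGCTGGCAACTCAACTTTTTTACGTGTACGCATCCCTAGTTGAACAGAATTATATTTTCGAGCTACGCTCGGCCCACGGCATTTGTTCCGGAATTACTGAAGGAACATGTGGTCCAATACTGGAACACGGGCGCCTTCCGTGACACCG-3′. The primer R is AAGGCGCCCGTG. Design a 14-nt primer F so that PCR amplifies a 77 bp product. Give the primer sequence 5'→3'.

5'-AGCTACGCTCGGCC-3'

The reverse primer's reverse complement CACGGGCGCCTT matches the template at positions 154–165, so the product ends at position 165.
A 77 bp product then starts at position 165 − 77 + 1 = 89.
The forward primer is identical to the top strand there: AGCTACGCTCGGCC.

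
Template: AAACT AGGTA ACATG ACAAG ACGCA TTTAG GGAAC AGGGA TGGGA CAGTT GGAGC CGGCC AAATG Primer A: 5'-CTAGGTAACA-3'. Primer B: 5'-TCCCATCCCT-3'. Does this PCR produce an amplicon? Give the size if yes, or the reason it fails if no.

Yes — a 42 bp product.

Primer A (CTAGGTAACA) matches the top strand at positions 4–13; it acts as a forward primer.
Primer B's reverse complement is AGGGATGGGA, matching the top strand at positions 36–45; it acts as a reverse primer.
The 3' ends face each other across positions 4–45, giving a 42 bp product.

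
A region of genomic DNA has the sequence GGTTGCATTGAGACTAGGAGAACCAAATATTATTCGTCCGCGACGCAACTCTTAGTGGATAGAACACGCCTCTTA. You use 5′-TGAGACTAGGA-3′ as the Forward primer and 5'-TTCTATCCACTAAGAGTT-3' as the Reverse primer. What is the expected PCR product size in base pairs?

56 bp

Forward primer TGAGACTAGGA is found on the top strand at positions 9–19.
The reverse primer's reverse complement is AACTCTTAGTGGATAGAA, which matches the template at positions 47–64.
The product runs from position 9 to position 64, so its length is 64 − 9 + 1 = 56 bp.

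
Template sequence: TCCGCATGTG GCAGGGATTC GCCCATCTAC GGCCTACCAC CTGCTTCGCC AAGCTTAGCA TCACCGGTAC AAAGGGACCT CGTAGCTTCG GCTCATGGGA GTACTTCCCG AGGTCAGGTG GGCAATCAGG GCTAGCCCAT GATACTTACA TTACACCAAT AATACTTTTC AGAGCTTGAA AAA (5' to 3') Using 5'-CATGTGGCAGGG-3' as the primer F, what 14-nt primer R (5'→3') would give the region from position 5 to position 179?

The product's 3' end on the top strand is position 179.
The reverse primer anneals to the top strand over positions 166–179, i.e. to TTTTCAGAGCTTGA.
Its sequence written 5'→3' is the reverse complement: TCAAGCTCTGAAAA.

5'-TCAAGCTCTGAAAA-3'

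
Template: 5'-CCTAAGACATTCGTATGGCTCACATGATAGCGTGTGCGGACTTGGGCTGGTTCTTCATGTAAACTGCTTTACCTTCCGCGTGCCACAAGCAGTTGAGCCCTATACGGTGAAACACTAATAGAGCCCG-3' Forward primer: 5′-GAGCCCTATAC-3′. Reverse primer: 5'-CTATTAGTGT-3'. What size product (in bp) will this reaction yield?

27 bp

Scanning the template, GAGCCCTATAC occurs at positions 95–105; this primer anneals to the bottom strand there with its 3' end pointing downstream.
Taking the reverse complement of CTATTAGTGT gives ACACTAATAG, found at positions 112–121 on the template; the primer anneals here to the top strand with its 3' end pointing upstream.
Product length = (reverse-primer end) − (forward-primer start) + 1 = 121 − 95 + 1 = 27 bp.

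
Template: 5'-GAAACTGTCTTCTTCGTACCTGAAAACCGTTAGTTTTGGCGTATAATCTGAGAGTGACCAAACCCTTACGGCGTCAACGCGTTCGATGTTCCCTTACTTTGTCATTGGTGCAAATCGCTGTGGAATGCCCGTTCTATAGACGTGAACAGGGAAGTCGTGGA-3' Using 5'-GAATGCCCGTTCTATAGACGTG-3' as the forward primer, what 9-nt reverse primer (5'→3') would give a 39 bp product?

The forward primer binds at positions 123–144, so a 39 bp product ends at position 123 + 39 − 1 = 161.
The reverse primer anneals to the top strand over positions 153–161, i.e. to AGTCGTGGA.
Its sequence written 5'→3' is the reverse complement: TCCACGACT.

5'-TCCACGACT-3'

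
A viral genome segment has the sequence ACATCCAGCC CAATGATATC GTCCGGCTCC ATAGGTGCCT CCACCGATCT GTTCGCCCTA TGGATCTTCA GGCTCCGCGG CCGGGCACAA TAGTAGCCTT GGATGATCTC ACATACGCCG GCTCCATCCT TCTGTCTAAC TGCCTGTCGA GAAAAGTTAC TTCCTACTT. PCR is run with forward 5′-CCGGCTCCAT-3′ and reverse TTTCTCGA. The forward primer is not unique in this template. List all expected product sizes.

132 bp, 37 bp

The forward primer CCGGCTCCAT matches the top strand at positions 23–32, 118–127.
The reverse primer's reverse complement is TCGAGAAA, matching at positions 147–154.
Each forward site pairs with the reverse site to give a product ending at position 154: sizes 132, 37 bp.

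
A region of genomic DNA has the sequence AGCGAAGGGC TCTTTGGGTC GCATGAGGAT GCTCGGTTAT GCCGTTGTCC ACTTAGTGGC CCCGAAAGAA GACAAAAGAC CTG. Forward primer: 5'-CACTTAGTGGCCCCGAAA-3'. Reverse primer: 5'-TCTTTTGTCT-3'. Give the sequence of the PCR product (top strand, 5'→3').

Forward primer CACTTAGTGGCCCCGAAA is found on the top strand at positions 50–67.
Reverse complement of the reverse primer: AGACAAAAGA. This occurs on the top strand at positions 70–79.
The product is the template from position 50 through 79 (30 bp).

5'-CACTTAGTGGCCCCGAAAGAAGACAAAAGA-3'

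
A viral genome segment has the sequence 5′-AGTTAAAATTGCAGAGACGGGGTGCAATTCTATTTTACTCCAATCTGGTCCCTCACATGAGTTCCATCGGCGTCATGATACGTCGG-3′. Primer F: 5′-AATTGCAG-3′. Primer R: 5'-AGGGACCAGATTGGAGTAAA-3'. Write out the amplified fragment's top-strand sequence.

Scanning the template, AATTGCAG occurs at positions 7–14; this primer anneals to the bottom strand there with its 3' end pointing downstream.
Reverse complement of the reverse primer: TTTACTCCAATCTGGTCCCT. This occurs on the top strand at positions 34–53.
The product is the template from position 7 through 53 (47 bp).

5'-AATTGCAGAGACGGGGTGCAATTCTATTTTACTCCAATCTGGTCCCT-3'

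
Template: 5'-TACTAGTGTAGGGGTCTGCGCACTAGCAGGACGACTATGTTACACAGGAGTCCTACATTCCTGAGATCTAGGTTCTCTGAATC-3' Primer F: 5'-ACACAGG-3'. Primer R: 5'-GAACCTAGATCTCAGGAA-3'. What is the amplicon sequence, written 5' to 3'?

Scanning the template, ACACAGG occurs at positions 42–48; this primer anneals to the bottom strand there with its 3' end pointing downstream.
Taking the reverse complement of GAACCTAGATCTCAGGAA gives TTCCTGAGATCTAGGTTC, found at positions 58–75 on the template; the primer anneals here to the top strand with its 3' end pointing upstream.
The product is the template from position 42 through 75 (34 bp).

5'-ACACAGGAGTCCTACATTCCTGAGATCTAGGTTC-3'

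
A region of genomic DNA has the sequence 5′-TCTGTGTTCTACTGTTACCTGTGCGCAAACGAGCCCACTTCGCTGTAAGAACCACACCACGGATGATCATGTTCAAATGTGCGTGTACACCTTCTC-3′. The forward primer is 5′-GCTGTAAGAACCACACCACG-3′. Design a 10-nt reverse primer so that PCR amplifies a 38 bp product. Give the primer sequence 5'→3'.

The forward primer binds at positions 42–61, so a 38 bp product ends at position 42 + 38 − 1 = 79.
The reverse primer anneals to the top strand over positions 70–79, i.e. to TGTTCAAATG.
Its sequence written 5'→3' is the reverse complement: CATTTGAACA.

5'-CATTTGAACA-3'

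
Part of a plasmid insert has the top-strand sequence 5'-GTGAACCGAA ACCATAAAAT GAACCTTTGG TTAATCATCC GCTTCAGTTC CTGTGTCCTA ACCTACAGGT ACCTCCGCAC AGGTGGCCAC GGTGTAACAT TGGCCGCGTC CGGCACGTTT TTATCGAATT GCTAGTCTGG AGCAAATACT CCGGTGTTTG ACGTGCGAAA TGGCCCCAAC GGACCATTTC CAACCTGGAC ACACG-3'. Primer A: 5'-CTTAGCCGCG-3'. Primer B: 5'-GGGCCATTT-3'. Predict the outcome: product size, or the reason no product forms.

Primer A (CTTAGCCGCG) does not match the top strand, and its reverse complement CGCGGCTAAG does not match either.
With no annealing site for primer A, no amplification occurs.

No product — primer A has no binding site in the template.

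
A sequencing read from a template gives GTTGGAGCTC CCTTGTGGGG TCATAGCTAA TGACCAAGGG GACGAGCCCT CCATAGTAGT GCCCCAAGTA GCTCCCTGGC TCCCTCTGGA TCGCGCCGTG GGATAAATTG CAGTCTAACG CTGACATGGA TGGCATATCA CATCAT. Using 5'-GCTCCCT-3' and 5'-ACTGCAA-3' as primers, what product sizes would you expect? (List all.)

The forward primer GCTCCCT matches the top strand at positions 7–13, 71–77, 79–85.
The reverse primer's reverse complement is TTGCAGT, matching at positions 108–114.
Each forward site pairs with the reverse site to give a product ending at position 114: sizes 108, 44, 36 bp.

108 bp, 44 bp, 36 bp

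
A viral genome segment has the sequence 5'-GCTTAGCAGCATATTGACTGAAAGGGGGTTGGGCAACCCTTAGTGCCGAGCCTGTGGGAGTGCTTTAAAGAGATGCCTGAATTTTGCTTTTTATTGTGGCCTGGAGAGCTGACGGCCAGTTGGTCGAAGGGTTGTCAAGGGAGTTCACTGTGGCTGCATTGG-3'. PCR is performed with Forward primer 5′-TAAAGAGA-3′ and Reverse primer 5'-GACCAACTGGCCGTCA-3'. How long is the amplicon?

60 bp

The forward primer matches the template at positions 66–73.
Taking the reverse complement of GACCAACTGGCCGTCA gives TGACGGCCAGTTGGTC, found at positions 110–125 on the template; the primer anneals here to the top strand with its 3' end pointing upstream.
Amplicon spans positions 66–125: 60 bp.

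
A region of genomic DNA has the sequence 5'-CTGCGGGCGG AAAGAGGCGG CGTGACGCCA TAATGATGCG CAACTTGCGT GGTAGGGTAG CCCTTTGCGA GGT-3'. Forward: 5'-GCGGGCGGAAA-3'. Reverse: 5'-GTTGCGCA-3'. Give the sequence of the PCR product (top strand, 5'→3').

5'-GCGGGCGGAAAGAGGCGGCGTGACGCCATAATGATGCGCAAC-3'

The forward primer matches the template at positions 3–13.
Taking the reverse complement of GTTGCGCA gives TGCGCAAC, found at positions 37–44 on the template; the primer anneals here to the top strand with its 3' end pointing upstream.
The product is the template from position 3 through 44 (42 bp).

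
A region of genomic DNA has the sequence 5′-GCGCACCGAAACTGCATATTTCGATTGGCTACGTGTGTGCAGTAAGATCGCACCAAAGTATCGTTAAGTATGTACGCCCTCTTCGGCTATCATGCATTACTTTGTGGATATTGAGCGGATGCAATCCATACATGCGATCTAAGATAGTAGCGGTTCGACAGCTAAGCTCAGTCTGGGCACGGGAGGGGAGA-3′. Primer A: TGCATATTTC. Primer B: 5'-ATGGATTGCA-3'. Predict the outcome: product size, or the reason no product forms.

Yes — a 117 bp product.

Primer A (TGCATATTTC) matches the top strand at positions 13–22; it acts as a forward primer.
Primer B's reverse complement is TGCAATCCAT, matching the top strand at positions 120–129; it acts as a reverse primer.
The 3' ends face each other across positions 13–129, giving a 117 bp product.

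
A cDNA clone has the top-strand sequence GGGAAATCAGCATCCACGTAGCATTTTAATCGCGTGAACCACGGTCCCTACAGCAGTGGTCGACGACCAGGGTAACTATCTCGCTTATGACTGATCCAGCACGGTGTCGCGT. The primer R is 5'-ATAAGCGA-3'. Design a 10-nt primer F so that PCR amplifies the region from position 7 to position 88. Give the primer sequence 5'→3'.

5'-TCAGCATCCA-3'

The reverse primer's reverse complement TCGCTTAT matches the template at positions 81–88; the product starts at position 7.
The forward primer is identical to the top strand over positions 7–16: TCAGCATCCA.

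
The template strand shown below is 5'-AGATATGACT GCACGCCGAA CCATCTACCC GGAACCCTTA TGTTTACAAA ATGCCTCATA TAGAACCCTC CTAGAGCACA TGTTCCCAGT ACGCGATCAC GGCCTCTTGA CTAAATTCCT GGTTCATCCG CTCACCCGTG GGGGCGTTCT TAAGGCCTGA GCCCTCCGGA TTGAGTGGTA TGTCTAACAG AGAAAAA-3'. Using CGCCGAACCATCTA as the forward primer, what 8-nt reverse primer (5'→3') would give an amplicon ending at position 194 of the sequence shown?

The forward primer binds at positions 14–27; the product's 3' end on the top strand is position 194.
The reverse primer anneals to the top strand over positions 187–194, i.e. to ACAGAGAA.
Its sequence written 5'→3' is the reverse complement: TTCTCTGT.

5'-TTCTCTGT-3'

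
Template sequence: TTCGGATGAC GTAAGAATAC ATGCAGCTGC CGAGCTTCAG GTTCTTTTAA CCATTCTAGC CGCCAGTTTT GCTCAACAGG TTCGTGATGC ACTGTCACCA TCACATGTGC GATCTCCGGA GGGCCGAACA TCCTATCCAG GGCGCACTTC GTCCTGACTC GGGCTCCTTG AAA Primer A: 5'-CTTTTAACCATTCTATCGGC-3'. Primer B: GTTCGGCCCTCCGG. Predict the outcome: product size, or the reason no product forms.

No product — primer A has no binding site in the template.

Primer A (CTTTTAACCATTCTATCGGC) does not match the top strand, and its reverse complement GCCGATAGAATGGTTAAAAG does not match either.
With no annealing site for primer A, no amplification occurs.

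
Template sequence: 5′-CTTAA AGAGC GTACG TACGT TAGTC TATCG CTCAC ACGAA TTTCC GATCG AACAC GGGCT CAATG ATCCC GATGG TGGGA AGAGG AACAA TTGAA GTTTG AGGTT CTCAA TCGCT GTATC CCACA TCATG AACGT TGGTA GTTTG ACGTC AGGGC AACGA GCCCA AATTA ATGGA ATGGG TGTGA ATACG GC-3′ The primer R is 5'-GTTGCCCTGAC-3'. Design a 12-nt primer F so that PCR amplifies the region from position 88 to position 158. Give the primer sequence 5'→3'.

The reverse primer's reverse complement GTCAGGGCAAC matches the template at positions 148–158; the product starts at position 88.
The forward primer is identical to the top strand over positions 88–99: CAATTGAAGTTT.

5'-CAATTGAAGTTT-3'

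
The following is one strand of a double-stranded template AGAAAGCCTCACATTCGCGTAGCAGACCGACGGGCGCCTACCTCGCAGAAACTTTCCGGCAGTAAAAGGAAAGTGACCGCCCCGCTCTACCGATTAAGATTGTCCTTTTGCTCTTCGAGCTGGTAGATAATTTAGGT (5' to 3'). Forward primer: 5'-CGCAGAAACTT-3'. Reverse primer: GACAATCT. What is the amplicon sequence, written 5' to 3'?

Scanning the template, CGCAGAAACTT occurs at positions 44–54; this primer anneals to the bottom strand there with its 3' end pointing downstream.
The reverse primer's reverse complement is AGATTGTC, which matches the template at positions 97–104.
The product is the template from position 44 through 104 (61 bp).

5'-CGCAGAAACTTTCCGGCAGTAAAAGGAAAGTGACCGCCCCGCTCTACCGATTAAGATTGTC-3'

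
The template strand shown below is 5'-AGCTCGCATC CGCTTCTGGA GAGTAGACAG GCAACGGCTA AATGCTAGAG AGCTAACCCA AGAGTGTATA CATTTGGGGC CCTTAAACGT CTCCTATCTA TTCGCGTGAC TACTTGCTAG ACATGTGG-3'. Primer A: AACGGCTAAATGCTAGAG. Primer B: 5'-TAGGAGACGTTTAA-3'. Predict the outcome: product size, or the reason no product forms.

Yes — a 64 bp product.

Primer A (AACGGCTAAATGCTAGAG) matches the top strand at positions 33–50; it acts as a forward primer.
Primer B's reverse complement is TTAAACGTCTCCTA, matching the top strand at positions 83–96; it acts as a reverse primer.
The 3' ends face each other across positions 33–96, giving a 64 bp product.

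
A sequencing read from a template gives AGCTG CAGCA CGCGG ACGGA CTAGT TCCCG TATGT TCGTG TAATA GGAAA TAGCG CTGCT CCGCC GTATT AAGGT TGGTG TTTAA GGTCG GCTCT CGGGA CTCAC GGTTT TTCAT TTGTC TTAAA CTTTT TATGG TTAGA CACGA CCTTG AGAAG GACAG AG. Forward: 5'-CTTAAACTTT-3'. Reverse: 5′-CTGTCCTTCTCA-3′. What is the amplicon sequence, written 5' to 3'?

5'-CTTAAACTTTTTATGGTTAGACACGACCTTGAGAAGGACAG-3'

Scanning the template, CTTAAACTTT occurs at positions 120–129; this primer anneals to the bottom strand there with its 3' end pointing downstream.
The reverse primer's reverse complement is TGAGAAGGACAG, which matches the template at positions 149–160.
The product is the template from position 120 through 160 (41 bp).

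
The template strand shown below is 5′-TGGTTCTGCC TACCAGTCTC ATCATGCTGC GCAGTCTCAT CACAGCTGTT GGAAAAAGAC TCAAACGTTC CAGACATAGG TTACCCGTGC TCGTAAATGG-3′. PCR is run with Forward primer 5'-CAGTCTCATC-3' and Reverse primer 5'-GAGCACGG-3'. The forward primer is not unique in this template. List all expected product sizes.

79 bp, 61 bp

The forward primer CAGTCTCATC matches the top strand at positions 14–23, 32–41.
The reverse primer's reverse complement is CCGTGCTC, matching at positions 85–92.
Each forward site pairs with the reverse site to give a product ending at position 92: sizes 79, 61 bp.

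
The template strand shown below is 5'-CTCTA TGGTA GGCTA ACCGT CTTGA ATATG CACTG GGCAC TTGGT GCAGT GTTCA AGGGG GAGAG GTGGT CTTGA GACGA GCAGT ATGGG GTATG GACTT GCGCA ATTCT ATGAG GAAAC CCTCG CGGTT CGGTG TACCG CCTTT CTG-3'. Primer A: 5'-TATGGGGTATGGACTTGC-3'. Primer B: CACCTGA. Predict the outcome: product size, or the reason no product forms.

Primer B (CACCTGA) does not match the top strand, and its reverse complement TCAGGTG does not match either.
With no annealing site for primer B, no amplification occurs.

No product — primer B has no binding site in the template.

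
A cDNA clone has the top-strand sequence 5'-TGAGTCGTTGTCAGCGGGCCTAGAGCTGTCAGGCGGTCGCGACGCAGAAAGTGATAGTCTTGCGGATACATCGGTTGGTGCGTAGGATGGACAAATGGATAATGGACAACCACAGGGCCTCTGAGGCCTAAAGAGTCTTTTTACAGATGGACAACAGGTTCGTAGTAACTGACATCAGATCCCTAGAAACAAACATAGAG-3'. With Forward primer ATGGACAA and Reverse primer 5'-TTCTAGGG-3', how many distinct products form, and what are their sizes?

Three products: 102 bp, 87 bp, 42 bp

The forward primer ATGGACAA matches the top strand at positions 87–94, 102–109, 147–154.
The reverse primer's reverse complement is CCCTAGAA, matching at positions 181–188.
Each forward site pairs with the reverse site to give a product ending at position 188: sizes 102, 87, 42 bp.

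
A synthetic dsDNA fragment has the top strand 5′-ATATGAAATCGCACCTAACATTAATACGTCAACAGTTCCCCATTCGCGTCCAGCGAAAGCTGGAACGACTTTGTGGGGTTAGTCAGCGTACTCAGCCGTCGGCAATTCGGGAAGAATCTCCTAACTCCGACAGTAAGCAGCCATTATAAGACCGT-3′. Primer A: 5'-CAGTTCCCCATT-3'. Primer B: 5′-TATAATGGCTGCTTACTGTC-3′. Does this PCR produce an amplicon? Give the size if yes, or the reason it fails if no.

Primer A (CAGTTCCCCATT) matches the top strand at positions 33–44; it acts as a forward primer.
Primer B's reverse complement is GACAGTAAGCAGCCATTATA, matching the top strand at positions 129–148; it acts as a reverse primer.
The 3' ends face each other across positions 33–148, giving a 116 bp product.

Yes — a 116 bp product.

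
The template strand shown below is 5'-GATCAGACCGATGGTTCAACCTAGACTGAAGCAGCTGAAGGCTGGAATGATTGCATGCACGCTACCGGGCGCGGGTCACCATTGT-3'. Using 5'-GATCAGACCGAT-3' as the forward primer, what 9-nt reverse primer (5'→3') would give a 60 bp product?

5'-GTGCATGCA-3'

The forward primer binds at positions 1–12, so a 60 bp product ends at position 1 + 60 − 1 = 60.
The reverse primer anneals to the top strand over positions 52–60, i.e. to TGCATGCAC.
Its sequence written 5'→3' is the reverse complement: GTGCATGCA.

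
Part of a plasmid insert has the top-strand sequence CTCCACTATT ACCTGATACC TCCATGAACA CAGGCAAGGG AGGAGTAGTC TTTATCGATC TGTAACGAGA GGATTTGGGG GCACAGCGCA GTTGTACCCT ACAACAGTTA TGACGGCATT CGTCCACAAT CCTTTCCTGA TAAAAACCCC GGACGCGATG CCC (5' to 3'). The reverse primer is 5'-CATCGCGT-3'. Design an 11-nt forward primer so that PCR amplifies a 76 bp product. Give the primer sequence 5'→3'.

The reverse primer's reverse complement ACGCGATG matches the template at positions 153–160, so the product ends at position 160.
A 76 bp product then starts at position 160 − 76 + 1 = 85.
The forward primer is identical to the top strand there: AGCGCAGTTGT.

5'-AGCGCAGTTGT-3'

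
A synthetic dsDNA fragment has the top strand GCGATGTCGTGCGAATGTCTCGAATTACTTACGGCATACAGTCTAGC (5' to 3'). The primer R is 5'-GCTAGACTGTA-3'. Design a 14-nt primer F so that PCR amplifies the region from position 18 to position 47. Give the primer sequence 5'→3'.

The reverse primer's reverse complement TACAGTCTAGC matches the template at positions 37–47; the product starts at position 18.
The forward primer is identical to the top strand over positions 18–31: TCTCGAATTACTTA.

5'-TCTCGAATTACTTA-3'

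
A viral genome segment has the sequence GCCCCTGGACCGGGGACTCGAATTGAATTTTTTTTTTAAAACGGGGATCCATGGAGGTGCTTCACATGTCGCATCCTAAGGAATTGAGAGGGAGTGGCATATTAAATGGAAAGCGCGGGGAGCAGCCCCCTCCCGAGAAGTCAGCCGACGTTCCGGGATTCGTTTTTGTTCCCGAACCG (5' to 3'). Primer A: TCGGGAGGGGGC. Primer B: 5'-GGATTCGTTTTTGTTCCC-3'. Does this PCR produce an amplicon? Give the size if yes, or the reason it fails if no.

No product — the primers' 3' ends point away from each other.

Primer A (TCGGGAGGGGGC) has reverse complement GCCCCCTCCCGA, which matches the top strand at positions 125–136; primer A anneals to the top strand there with its 3' end pointing upstream toward position 125.
Primer B (GGATTCGTTTTTGTTCCC) matches the top strand directly at positions 156–173; it anneals to the bottom strand with its 3' end pointing downstream toward position 173.
The 3' ends diverge (primer A extends toward position 1, primer B toward position 179), so the primers never converge on a shared product.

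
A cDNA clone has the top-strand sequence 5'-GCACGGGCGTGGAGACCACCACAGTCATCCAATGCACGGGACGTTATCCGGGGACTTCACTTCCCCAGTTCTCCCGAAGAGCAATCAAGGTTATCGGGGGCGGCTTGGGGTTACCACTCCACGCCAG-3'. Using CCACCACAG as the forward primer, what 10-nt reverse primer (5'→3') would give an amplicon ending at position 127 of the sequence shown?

The forward primer binds at positions 16–24; the product's 3' end on the top strand is position 127.
The reverse primer anneals to the top strand over positions 118–127, i.e. to TCCACGCCAG.
Its sequence written 5'→3' is the reverse complement: CTGGCGTGGA.

5'-CTGGCGTGGA-3'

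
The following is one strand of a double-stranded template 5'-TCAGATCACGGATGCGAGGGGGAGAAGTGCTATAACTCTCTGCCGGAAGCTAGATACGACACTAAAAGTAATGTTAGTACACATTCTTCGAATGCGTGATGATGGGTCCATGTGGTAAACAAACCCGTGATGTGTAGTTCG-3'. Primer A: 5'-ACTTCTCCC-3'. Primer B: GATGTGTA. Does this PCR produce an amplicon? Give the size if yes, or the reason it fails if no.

Primer A (ACTTCTCCC) has reverse complement GGGAGAAGT, which matches the top strand at positions 20–28; primer A anneals to the top strand there with its 3' end pointing upstream toward position 20.
Primer B (GATGTGTA) matches the top strand directly at positions 129–136; it anneals to the bottom strand with its 3' end pointing downstream toward position 136.
The 3' ends diverge (primer A extends toward position 1, primer B toward position 141), so the primers never converge on a shared product.

No product — the primers' 3' ends point away from each other.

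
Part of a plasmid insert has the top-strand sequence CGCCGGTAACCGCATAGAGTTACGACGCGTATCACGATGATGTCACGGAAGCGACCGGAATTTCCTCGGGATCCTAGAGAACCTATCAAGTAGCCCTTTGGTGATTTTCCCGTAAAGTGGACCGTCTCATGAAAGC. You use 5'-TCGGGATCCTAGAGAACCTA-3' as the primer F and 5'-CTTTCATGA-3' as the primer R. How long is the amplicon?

70 bp

The forward primer matches the template at positions 66–85.
Taking the reverse complement of CTTTCATGA gives TCATGAAAG, found at positions 127–135 on the template; the primer anneals here to the top strand with its 3' end pointing upstream.
The product runs from position 66 to position 135, so its length is 135 − 66 + 1 = 70 bp.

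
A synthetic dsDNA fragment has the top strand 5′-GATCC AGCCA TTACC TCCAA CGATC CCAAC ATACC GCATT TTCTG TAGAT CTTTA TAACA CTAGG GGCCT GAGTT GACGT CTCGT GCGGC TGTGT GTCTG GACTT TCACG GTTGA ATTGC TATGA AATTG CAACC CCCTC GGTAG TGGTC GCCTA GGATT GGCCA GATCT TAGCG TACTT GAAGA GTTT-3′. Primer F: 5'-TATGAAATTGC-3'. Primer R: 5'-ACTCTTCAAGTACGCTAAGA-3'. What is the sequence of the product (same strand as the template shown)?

5'-TATGAAATTGCAACCCCCTCGGTAGTGGTCGCCTAGGATTGGCCAGATCTTAGCGTACTTGAAGAGT-3'

Forward primer TATGAAATTGC is found on the top strand at positions 121–131.
Taking the reverse complement of ACTCTTCAAGTACGCTAAGA gives TCTTAGCGTACTTGAAGAGT, found at positions 168–187 on the template; the primer anneals here to the top strand with its 3' end pointing upstream.
The product is the template from position 121 through 187 (67 bp).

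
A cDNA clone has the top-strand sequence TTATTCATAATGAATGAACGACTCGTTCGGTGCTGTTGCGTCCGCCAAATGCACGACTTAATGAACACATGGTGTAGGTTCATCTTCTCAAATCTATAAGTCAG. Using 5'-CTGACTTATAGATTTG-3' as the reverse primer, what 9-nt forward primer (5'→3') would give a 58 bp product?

5'-AAATGCACG-3'

The reverse primer's reverse complement CAAATCTATAAGTCAG matches the template at positions 89–104, so the product ends at position 104.
A 58 bp product then starts at position 104 − 58 + 1 = 47.
The forward primer is identical to the top strand there: AAATGCACG.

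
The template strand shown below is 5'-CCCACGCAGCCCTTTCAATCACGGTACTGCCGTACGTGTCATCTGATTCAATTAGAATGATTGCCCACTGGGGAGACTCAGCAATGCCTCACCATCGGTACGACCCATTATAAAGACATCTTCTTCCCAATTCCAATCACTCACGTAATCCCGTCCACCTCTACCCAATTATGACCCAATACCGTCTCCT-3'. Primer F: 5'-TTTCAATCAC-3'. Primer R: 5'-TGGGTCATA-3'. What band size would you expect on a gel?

166 bp

Scanning the template, TTTCAATCAC occurs at positions 13–22; this primer anneals to the bottom strand there with its 3' end pointing downstream.
The reverse primer's reverse complement is TATGACCCA, which matches the template at positions 170–178.
Product length = (reverse-primer end) − (forward-primer start) + 1 = 178 − 13 + 1 = 166 bp.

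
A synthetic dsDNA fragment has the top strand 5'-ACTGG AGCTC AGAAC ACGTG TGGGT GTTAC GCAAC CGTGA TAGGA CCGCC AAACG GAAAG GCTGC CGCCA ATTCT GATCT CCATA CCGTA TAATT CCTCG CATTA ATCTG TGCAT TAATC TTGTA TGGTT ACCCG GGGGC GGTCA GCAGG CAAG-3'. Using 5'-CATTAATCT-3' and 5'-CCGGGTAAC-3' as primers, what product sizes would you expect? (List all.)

36 bp, 24 bp

The forward primer CATTAATCT matches the top strand at positions 101–109, 113–121.
The reverse primer's reverse complement is GTTACCCGG, matching at positions 128–136.
Each forward site pairs with the reverse site to give a product ending at position 136: sizes 36, 24 bp.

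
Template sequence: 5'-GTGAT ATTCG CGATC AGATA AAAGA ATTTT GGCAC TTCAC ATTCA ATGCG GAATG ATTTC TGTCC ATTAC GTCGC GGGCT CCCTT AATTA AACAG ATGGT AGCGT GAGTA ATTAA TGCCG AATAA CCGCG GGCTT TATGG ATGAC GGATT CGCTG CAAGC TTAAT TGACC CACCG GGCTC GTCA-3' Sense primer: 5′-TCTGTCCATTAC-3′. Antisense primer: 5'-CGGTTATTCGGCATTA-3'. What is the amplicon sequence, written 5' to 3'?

The forward primer matches the template at positions 59–70.
Reverse complement of the reverse primer: TAATGCCGAATAACCG. This occurs on the top strand at positions 113–128.
The product is the template from position 59 through 128 (70 bp).

5'-TCTGTCCATTACGTCGCGGGCTCCCTTAATTAAACAGATGGTAGCGTGAGTAATTAATGCCGAATAACCG-3'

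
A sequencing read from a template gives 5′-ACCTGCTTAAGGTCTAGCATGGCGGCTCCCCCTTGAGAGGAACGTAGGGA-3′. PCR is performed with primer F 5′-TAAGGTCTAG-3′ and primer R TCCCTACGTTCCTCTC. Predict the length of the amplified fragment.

Scanning the template, TAAGGTCTAG occurs at positions 8–17; this primer anneals to the bottom strand there with its 3' end pointing downstream.
Taking the reverse complement of TCCCTACGTTCCTCTC gives GAGAGGAACGTAGGGA, found at positions 35–50 on the template; the primer anneals here to the top strand with its 3' end pointing upstream.
The product runs from position 8 to position 50, so its length is 50 − 8 + 1 = 43 bp.

43 bp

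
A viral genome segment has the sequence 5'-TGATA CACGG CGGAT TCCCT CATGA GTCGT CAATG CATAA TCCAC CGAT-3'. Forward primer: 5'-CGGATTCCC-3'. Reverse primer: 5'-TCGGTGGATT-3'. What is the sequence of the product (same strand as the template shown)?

5'-CGGATTCCCTCATGAGTCGTCAATGCATAATCCACCGA-3'

Forward primer CGGATTCCC is found on the top strand at positions 11–19.
Reverse complement of the reverse primer: AATCCACCGA. This occurs on the top strand at positions 39–48.
The product is the template from position 11 through 48 (38 bp).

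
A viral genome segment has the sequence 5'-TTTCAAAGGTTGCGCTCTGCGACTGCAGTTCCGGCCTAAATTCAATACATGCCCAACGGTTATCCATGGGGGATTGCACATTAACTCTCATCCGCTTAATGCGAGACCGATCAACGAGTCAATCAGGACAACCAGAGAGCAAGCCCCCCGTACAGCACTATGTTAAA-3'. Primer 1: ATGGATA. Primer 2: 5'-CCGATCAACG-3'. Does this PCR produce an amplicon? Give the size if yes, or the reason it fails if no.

Primer 1 (ATGGATA) has reverse complement TATCCAT, which matches the top strand at positions 61–67; primer 1 anneals to the top strand there with its 3' end pointing upstream toward position 61.
Primer 2 (CCGATCAACG) matches the top strand directly at positions 107–116; it anneals to the bottom strand with its 3' end pointing downstream toward position 116.
The 3' ends diverge (primer 1 extends toward position 1, primer 2 toward position 167), so the primers never converge on a shared product.

No product — the primers' 3' ends point away from each other.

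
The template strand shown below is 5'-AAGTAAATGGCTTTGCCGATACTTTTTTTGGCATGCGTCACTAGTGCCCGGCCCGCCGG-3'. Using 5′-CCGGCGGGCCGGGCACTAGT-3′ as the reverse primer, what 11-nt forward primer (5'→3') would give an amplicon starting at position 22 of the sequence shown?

5'-CTTTTTTTGGC-3'

The reverse primer's reverse complement ACTAGTGCCCGGCCCGCCGG matches the template at positions 40–59; the product starts at position 22.
The forward primer is identical to the top strand over positions 22–32: CTTTTTTTGGC.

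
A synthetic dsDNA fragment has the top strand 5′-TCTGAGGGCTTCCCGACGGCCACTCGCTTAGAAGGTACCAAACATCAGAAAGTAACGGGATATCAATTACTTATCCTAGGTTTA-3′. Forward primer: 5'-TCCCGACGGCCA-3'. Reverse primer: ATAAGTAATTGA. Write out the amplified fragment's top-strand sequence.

Forward primer TCCCGACGGCCA is found on the top strand at positions 11–22.
Taking the reverse complement of ATAAGTAATTGA gives TCAATTACTTAT, found at positions 63–74 on the template; the primer anneals here to the top strand with its 3' end pointing upstream.
The product is the template from position 11 through 74 (64 bp).

5'-TCCCGACGGCCACTCGCTTAGAAGGTACCAAACATCAGAAAGTAACGGGATATCAATTACTTAT-3'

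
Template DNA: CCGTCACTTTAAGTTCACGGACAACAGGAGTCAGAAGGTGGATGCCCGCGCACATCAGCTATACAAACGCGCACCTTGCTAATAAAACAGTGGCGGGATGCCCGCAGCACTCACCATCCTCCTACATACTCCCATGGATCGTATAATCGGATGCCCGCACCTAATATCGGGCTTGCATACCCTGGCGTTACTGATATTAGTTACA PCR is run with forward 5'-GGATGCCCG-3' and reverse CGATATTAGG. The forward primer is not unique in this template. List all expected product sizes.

The forward primer GGATGCCCG matches the top strand at positions 40–48, 96–104, 149–157.
The reverse primer's reverse complement is CCTAATATCG, matching at positions 160–169.
Each forward site pairs with the reverse site to give a product ending at position 169: sizes 130, 74, 21 bp.

130 bp, 74 bp, 21 bp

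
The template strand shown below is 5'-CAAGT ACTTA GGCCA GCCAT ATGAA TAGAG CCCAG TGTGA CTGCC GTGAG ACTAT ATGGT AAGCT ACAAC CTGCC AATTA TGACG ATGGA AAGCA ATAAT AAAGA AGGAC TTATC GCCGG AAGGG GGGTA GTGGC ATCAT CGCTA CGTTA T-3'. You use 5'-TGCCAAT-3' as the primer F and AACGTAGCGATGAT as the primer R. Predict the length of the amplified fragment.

Forward primer TGCCAAT is found on the top strand at positions 72–78.
Taking the reverse complement of AACGTAGCGATGAT gives ATCATCGCTACGTT, found at positions 136–149 on the template; the primer anneals here to the top strand with its 3' end pointing upstream.
Amplicon spans positions 72–149: 78 bp.

78 bp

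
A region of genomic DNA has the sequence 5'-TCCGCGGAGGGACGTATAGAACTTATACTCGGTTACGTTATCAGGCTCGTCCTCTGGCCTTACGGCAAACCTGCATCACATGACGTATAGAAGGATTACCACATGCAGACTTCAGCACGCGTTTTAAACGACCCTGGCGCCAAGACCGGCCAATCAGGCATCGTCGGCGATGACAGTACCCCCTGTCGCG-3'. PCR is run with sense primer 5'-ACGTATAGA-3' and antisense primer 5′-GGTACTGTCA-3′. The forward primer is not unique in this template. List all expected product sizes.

The forward primer ACGTATAGA matches the top strand at positions 12–20, 83–91.
The reverse primer's reverse complement is TGACAGTACC, matching at positions 171–180.
Each forward site pairs with the reverse site to give a product ending at position 180: sizes 169, 98 bp.

169 bp, 98 bp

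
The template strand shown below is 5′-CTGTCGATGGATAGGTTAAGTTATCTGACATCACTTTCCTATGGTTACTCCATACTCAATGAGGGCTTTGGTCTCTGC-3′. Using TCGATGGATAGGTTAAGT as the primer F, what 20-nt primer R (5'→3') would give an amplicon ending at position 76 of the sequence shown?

The forward primer binds at positions 4–21; the product's 3' end on the top strand is position 76.
The reverse primer anneals to the top strand over positions 57–76, i.e. to CAATGAGGGCTTTGGTCTCT.
Its sequence written 5'→3' is the reverse complement: AGAGACCAAAGCCCTCATTG.

5'-AGAGACCAAAGCCCTCATTG-3'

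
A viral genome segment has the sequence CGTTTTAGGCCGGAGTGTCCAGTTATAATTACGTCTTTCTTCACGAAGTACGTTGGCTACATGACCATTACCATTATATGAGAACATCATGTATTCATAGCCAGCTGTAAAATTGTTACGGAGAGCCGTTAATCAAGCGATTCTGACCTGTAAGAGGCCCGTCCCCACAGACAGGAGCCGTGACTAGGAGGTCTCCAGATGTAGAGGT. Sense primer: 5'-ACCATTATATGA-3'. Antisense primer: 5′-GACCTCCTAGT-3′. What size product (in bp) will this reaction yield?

The forward primer matches the template at positions 70–81.
Reverse complement of the reverse primer: ACTAGGAGGTC. This occurs on the top strand at positions 183–193.
The product runs from position 70 to position 193, so its length is 193 − 70 + 1 = 124 bp.

124 bp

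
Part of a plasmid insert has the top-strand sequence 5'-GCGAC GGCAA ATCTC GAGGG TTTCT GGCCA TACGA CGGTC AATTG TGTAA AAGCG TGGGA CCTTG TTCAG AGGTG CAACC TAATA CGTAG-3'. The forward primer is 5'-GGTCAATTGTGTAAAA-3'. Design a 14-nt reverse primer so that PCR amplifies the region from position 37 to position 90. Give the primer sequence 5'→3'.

The product's 3' end on the top strand is position 90.
The reverse primer anneals to the top strand over positions 77–90, i.e. to AACCTAATACGTAG.
Its sequence written 5'→3' is the reverse complement: CTACGTATTAGGTT.

5'-CTACGTATTAGGTT-3'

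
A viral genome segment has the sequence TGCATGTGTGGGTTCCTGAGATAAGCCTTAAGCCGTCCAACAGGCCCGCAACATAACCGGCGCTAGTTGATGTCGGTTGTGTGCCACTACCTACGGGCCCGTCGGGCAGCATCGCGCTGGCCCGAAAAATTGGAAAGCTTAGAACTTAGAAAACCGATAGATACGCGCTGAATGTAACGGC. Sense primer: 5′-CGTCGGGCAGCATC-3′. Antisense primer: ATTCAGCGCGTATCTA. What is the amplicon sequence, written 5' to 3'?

5'-CGTCGGGCAGCATCGCGCTGGCCCGAAAAATTGGAAAGCTTAGAACTTAGAAAACCGATAGATACGCGCTGAAT-3'

The forward primer matches the template at positions 100–113.
The reverse primer's reverse complement is TAGATACGCGCTGAAT, which matches the template at positions 158–173.
The product is the template from position 100 through 173 (74 bp).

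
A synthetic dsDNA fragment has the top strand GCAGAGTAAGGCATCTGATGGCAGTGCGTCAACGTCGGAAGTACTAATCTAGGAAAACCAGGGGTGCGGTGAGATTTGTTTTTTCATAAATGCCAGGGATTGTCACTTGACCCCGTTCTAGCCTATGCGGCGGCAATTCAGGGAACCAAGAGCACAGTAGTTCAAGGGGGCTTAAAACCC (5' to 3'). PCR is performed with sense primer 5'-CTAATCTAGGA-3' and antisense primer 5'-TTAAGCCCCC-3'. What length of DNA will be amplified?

132 bp

Scanning the template, CTAATCTAGGA occurs at positions 44–54; this primer anneals to the bottom strand there with its 3' end pointing downstream.
Reverse complement of the reverse primer: GGGGGCTTAA. This occurs on the top strand at positions 166–175.
Product length = (reverse-primer end) − (forward-primer start) + 1 = 175 − 44 + 1 = 132 bp.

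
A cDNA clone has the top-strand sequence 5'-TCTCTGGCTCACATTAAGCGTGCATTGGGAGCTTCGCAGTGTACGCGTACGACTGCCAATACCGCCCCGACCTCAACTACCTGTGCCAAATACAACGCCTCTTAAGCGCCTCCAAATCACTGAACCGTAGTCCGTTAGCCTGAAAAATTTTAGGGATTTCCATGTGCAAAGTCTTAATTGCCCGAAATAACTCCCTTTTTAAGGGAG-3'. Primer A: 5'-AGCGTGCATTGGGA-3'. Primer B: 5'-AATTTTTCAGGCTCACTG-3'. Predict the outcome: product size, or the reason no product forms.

Primer B (AATTTTTCAGGCTCACTG) does not match the top strand, and its reverse complement CAGTGAGCCTGAAAAATT does not match either.
With no annealing site for primer B, no amplification occurs.

No product — primer B has no binding site in the template.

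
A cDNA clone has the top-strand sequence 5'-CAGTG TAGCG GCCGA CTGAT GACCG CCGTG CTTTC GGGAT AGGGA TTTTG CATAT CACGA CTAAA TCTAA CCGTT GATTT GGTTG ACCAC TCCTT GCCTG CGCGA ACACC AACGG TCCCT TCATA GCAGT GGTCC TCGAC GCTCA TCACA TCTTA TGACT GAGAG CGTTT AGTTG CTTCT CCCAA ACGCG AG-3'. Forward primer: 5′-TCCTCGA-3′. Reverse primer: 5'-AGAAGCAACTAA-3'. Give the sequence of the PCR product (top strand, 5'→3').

The forward primer matches the template at positions 133–139.
Taking the reverse complement of AGAAGCAACTAA gives TTAGTTGCTTCT, found at positions 169–180 on the template; the primer anneals here to the top strand with its 3' end pointing upstream.
The product is the template from position 133 through 180 (48 bp).

5'-TCCTCGACGCTCATCACATCTTATGACTGAGAGCGTTTAGTTGCTTCT-3'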